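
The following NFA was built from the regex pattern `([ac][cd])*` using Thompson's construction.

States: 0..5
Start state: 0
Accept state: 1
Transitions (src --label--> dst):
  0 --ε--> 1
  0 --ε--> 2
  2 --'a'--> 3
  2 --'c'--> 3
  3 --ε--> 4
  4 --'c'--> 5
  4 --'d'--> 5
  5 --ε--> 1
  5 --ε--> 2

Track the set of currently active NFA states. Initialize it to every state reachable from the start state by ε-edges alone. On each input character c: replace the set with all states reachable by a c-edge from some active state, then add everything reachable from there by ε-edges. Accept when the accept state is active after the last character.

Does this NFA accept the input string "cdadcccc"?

initial (ε-close {0}): {0,1,2}
'c' @ 1: {3,4}
'd' @ 2: {1,2,5}  [accepting]
'a' @ 3: {3,4}
'd' @ 4: {1,2,5}  [accepting]
'c' @ 5: {3,4}
'c' @ 6: {1,2,5}  [accepting]
'c' @ 7: {3,4}
'c' @ 8: {1,2,5}  [accepting]
end set {1,2,5} — state 1 in

Answer: ACCEPT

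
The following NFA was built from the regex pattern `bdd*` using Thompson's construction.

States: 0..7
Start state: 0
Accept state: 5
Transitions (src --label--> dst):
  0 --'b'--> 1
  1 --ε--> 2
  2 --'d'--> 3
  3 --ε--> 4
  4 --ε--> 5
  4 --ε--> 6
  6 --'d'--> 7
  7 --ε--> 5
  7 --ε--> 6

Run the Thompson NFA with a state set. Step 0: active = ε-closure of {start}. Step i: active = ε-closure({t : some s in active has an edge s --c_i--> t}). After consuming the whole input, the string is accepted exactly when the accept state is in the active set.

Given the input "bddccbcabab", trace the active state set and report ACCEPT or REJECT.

initial (ε-close {0}): {0}
'b' @ 1: {1,2}
'd' @ 2: {3,4,5,6}  ✓accept
'd' @ 3: {5,6,7}  ✓accept
'c' @ 4: {}  — state set empty
rest 'cbcabab' ignored (set empty)
end set {} — state 5 not in

Answer: REJECT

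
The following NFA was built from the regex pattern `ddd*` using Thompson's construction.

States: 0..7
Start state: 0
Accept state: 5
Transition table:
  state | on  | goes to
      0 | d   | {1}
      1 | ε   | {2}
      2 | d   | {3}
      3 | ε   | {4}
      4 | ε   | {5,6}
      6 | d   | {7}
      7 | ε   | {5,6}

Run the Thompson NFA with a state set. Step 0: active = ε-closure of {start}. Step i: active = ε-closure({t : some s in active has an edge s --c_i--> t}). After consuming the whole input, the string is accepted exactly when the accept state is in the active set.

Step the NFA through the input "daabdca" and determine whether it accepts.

Answer: REJECT

Derivation:
S₀ = ε-closure({0}) = {0}
'd' @ 1: {1,2}
'a' @ 2: {}  — dead — no transitions
rest 'abdca' ignored (set empty)
end set {} — state 5 not in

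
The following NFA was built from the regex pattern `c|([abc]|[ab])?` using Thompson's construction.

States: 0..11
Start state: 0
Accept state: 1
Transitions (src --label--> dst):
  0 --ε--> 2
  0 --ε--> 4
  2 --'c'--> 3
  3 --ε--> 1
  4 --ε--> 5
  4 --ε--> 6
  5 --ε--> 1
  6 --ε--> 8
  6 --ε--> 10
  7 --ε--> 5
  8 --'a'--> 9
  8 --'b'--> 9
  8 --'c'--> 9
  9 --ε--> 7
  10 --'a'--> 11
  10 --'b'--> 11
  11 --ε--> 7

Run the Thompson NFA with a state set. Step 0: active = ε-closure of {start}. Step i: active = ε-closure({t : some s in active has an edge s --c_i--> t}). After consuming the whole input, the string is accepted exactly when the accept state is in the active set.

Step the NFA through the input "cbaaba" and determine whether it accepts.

start: ε-closure({0}) = {0,1,2,4,5,6,8,10}
'c' @ 1: {1,3,5,7,9}  ✓accept
'b' @ 2: {}  — state set empty
rest 'aaba' ignored (set empty)
final: {}; accept 1 not in set

Answer: REJECT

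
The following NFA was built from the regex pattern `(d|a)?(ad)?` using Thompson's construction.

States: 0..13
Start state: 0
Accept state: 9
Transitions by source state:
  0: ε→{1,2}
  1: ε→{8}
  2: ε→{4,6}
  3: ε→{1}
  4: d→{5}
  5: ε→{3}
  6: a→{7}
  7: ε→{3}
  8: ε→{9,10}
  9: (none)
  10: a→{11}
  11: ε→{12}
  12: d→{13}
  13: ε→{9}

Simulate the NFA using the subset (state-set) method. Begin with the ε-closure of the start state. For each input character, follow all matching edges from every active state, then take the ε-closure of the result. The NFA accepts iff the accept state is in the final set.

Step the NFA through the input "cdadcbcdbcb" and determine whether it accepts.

Answer: REJECT

Steps:
start: ε-closure({0}) = {0,1,2,4,6,8,9,10}
'c' @ 1: {}  — dead — no transitions
rest 'dadcbcdbcb' ignored (set empty)
after full input: {}  (accept=9 not in)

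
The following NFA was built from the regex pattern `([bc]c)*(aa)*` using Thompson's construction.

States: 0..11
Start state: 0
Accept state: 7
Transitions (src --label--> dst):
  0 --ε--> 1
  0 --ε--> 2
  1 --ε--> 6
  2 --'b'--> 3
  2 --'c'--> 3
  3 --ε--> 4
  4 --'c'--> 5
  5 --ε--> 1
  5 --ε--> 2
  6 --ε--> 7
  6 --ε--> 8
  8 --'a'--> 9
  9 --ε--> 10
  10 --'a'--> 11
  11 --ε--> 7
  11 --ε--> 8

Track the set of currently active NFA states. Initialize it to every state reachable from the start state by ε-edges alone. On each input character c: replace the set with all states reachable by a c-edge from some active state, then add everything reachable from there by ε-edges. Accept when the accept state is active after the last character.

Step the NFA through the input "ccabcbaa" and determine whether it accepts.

Answer: REJECT

Trace:
S₀ = ε-closure({0}) = {0,1,2,6,7,8}
'c' @ 1: {3,4}
'c' @ 2: {1,2,5,6,7,8}  (accept∈set)
'a' @ 3: {9,10}
'b' @ 4: {}  — no active states
rest 'cbaa' ignored (set empty)
end set {} — state 7 not in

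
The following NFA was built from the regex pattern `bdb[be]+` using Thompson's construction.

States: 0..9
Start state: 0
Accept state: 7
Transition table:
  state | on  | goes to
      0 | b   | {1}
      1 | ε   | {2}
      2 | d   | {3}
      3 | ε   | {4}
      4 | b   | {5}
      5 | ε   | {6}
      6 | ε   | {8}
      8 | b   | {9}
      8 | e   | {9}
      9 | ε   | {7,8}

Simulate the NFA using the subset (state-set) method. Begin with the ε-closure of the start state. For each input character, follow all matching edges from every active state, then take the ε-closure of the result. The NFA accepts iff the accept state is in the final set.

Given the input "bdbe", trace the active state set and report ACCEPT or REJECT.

Answer: ACCEPT

Trace:
initial (ε-close {0}): {0}
'b' @ 1: {1,2}
'd' @ 2: {3,4}
'b' @ 3: {5,6,8}
'e' @ 4: {7,8,9}  ✓accept
final: {7,8,9}; accept 7 in set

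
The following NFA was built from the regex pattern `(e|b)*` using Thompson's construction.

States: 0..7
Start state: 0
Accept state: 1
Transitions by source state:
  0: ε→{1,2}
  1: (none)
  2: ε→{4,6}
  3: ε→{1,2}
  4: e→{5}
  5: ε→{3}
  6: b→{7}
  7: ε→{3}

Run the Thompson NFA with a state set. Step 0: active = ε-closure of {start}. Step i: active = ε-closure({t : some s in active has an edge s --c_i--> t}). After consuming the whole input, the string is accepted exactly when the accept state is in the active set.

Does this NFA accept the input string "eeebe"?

Answer: ACCEPT

Derivation:
start: ε-closure({0}) = {0,1,2,4,6}
'e' @ 1: {1,2,3,4,5,6}  ✓accept
'e' @ 2: {1,2,3,4,5,6}  ✓accept
'e' @ 3: {1,2,3,4,5,6}  ✓accept
'b' @ 4: {1,2,3,4,6,7}  ✓accept
'e' @ 5: {1,2,3,4,5,6}  ✓accept
end set {1,2,3,4,5,6} — state 1 in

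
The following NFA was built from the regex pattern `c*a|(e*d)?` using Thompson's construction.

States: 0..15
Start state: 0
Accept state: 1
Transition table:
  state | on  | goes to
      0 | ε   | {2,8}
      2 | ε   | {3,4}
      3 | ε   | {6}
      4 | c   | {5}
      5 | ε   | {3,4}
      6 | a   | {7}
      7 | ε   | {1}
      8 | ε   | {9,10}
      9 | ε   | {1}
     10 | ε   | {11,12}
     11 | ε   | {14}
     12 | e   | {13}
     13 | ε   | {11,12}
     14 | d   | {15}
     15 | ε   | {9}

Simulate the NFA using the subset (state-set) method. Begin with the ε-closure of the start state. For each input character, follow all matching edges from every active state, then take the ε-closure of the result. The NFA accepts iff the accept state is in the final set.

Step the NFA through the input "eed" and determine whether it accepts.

start: ε-closure({0}) = {0,1,2,3,4,6,8,9,10,11,12,14}
'e' @ 1: {11,12,13,14}
'e' @ 2: {11,12,13,14}
'd' @ 3: {1,9,15}  ✓accept
after full input: {1,9,15}  (accept=1 in)

Answer: ACCEPT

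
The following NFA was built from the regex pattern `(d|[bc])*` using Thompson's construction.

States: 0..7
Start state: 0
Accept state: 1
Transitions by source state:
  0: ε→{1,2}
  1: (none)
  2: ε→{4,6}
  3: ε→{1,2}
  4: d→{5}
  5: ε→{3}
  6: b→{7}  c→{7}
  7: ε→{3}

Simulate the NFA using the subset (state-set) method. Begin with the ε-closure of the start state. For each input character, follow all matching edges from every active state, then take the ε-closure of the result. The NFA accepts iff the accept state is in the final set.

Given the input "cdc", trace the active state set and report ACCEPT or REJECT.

Answer: ACCEPT

Trace:
start: ε-closure({0}) = {0,1,2,4,6}
'c' @ 1: {1,2,3,4,6,7}  (accept∈set)
'd' @ 2: {1,2,3,4,5,6}  (accept∈set)
'c' @ 3: {1,2,3,4,6,7}  (accept∈set)
final: {1,2,3,4,6,7}; accept 1 in set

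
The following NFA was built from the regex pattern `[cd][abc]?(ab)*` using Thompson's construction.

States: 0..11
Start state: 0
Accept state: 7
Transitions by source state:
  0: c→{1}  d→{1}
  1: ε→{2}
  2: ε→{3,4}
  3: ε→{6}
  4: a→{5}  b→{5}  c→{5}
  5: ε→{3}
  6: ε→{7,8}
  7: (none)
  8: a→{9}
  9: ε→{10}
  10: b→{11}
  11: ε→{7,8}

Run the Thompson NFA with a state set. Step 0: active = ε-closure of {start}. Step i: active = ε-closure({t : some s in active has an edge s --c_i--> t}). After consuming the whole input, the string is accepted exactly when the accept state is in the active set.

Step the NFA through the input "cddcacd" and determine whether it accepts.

Answer: REJECT

Steps:
start: ε-closure({0}) = {0}
'c' @ 1: {1,2,3,4,6,7,8}  [accepting]
'd' @ 2: {}  — state set empty
rest 'dcacd' ignored (set empty)
after full input: {}  (accept=7 not in)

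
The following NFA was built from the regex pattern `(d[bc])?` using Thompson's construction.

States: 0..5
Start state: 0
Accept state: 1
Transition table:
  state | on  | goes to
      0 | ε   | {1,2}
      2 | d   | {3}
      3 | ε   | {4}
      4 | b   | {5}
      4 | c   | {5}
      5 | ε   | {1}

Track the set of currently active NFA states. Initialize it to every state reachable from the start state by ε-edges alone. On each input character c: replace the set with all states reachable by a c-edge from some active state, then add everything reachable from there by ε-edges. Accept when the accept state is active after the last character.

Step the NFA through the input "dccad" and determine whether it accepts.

S₀ = ε-closure({0}) = {0,1,2}
'd' @ 1: {3,4}
'c' @ 2: {1,5}  [accepting]
'c' @ 3: {}  — no active states
rest 'ad' ignored (set empty)
final: {}; accept 1 not in set

Answer: REJECT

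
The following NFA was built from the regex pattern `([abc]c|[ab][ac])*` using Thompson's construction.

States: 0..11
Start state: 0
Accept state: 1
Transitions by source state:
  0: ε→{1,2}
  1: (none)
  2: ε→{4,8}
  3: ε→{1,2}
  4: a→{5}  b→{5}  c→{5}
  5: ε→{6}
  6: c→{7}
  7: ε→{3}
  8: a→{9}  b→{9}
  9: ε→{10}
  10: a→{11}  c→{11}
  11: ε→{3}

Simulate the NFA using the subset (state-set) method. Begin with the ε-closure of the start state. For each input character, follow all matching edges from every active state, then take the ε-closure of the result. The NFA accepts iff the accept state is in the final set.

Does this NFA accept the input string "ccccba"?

initial (ε-close {0}): {0,1,2,4,8}
'c' @ 1: {5,6}
'c' @ 2: {1,2,3,4,7,8}  [accepting]
'c' @ 3: {5,6}
'c' @ 4: {1,2,3,4,7,8}  [accepting]
'b' @ 5: {5,6,9,10}
'a' @ 6: {1,2,3,4,8,11}  [accepting]
final: {1,2,3,4,8,11}; accept 1 in set

Answer: ACCEPT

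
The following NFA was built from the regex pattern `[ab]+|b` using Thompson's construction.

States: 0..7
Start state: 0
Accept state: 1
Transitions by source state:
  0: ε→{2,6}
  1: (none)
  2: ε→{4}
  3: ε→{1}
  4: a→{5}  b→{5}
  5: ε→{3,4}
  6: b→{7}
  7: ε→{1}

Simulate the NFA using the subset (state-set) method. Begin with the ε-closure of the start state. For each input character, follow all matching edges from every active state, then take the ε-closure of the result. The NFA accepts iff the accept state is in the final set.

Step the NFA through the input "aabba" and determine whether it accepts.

Answer: ACCEPT

Steps:
initial (ε-close {0}): {0,2,4,6}
'a' @ 1: {1,3,4,5}  (accept∈set)
'a' @ 2: {1,3,4,5}  (accept∈set)
'b' @ 3: {1,3,4,5}  (accept∈set)
'b' @ 4: {1,3,4,5}  (accept∈set)
'a' @ 5: {1,3,4,5}  (accept∈set)
final: {1,3,4,5}; accept 1 in set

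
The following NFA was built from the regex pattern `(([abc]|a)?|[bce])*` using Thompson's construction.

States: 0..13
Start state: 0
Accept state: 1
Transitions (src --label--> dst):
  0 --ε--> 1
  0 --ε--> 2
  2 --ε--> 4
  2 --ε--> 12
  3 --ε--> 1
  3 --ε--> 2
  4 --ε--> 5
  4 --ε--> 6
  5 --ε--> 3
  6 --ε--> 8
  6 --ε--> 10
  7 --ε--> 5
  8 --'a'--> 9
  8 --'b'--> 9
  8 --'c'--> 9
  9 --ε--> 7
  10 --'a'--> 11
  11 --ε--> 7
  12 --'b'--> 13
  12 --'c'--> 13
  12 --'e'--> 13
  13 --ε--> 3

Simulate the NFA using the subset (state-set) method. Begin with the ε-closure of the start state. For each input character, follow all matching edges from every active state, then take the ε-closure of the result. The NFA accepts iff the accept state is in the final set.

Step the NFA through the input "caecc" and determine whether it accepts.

start: ε-closure({0}) = {0,1,2,3,4,5,6,8,10,12}
'c' @ 1: {1,2,3,4,5,6,7,8,9,10,12,13}  ✓accept
'a' @ 2: {1,2,3,4,5,6,7,8,9,10,11,12}  ✓accept
'e' @ 3: {1,2,3,4,5,6,8,10,12,13}  ✓accept
'c' @ 4: {1,2,3,4,5,6,7,8,9,10,12,13}  ✓accept
'c' @ 5: {1,2,3,4,5,6,7,8,9,10,12,13}  ✓accept
final: {1,2,3,4,5,6,7,8,9,10,12,13}; accept 1 in set

Answer: ACCEPT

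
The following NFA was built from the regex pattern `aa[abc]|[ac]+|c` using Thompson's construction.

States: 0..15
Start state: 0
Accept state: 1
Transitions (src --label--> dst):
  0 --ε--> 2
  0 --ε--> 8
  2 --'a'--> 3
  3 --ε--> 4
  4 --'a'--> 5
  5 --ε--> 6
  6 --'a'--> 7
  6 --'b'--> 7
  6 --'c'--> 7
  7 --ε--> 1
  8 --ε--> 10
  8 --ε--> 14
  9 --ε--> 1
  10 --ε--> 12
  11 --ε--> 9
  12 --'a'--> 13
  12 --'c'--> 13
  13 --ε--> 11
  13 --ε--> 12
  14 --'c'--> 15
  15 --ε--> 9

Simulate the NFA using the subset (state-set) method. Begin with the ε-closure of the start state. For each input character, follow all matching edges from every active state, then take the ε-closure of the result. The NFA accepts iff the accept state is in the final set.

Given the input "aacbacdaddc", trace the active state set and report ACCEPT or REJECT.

Answer: REJECT

Trace:
S₀ = ε-closure({0}) = {0,2,8,10,12,14}
'a' @ 1: {1,3,4,9,11,12,13}  ✓accept
'a' @ 2: {1,5,6,9,11,12,13}  ✓accept
'c' @ 3: {1,7,9,11,12,13}  ✓accept
'b' @ 4: {}  — no active states
rest 'acdaddc' ignored (set empty)
final: {}; accept 1 not in set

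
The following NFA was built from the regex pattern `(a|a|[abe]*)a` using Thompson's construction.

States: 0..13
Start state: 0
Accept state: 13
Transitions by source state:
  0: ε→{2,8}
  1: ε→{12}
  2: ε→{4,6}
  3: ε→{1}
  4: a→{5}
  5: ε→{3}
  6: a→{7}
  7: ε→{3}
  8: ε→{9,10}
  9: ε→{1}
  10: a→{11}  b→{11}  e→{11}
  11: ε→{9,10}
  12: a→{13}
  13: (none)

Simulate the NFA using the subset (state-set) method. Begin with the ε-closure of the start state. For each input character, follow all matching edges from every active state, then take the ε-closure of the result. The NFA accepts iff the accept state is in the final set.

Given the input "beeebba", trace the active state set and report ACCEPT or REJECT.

Answer: ACCEPT

Trace:
start: ε-closure({0}) = {0,1,2,4,6,8,9,10,12}
'b' @ 1: {1,9,10,11,12}
'e' @ 2: {1,9,10,11,12}
'e' @ 3: {1,9,10,11,12}
'e' @ 4: {1,9,10,11,12}
'b' @ 5: {1,9,10,11,12}
'b' @ 6: {1,9,10,11,12}
'a' @ 7: {1,9,10,11,12,13}  (accept∈set)
after full input: {1,9,10,11,12,13}  (accept=13 in)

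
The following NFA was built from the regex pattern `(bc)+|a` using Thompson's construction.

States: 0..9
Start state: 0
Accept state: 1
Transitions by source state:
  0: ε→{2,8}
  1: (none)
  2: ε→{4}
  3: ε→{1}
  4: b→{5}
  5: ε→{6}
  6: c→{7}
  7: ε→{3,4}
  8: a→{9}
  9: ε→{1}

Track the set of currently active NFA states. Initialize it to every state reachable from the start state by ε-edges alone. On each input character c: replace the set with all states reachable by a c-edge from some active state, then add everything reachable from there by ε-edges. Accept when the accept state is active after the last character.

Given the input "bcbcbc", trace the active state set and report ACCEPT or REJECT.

Answer: ACCEPT

Derivation:
start: ε-closure({0}) = {0,2,4,8}
'b' @ 1: {5,6}
'c' @ 2: {1,3,4,7}  [accepting]
'b' @ 3: {5,6}
'c' @ 4: {1,3,4,7}  [accepting]
'b' @ 5: {5,6}
'c' @ 6: {1,3,4,7}  [accepting]
final: {1,3,4,7}; accept 1 in set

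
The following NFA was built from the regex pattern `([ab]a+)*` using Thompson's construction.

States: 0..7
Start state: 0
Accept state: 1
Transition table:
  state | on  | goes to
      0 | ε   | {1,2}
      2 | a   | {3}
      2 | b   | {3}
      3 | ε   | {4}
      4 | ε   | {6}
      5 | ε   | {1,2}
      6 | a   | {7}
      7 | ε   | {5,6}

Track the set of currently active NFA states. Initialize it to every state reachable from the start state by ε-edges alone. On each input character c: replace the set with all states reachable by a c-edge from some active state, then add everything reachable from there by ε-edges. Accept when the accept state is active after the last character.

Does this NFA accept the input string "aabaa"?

initial (ε-close {0}): {0,1,2}
'a' @ 1: {3,4,6}
'a' @ 2: {1,2,5,6,7}  ✓accept
'b' @ 3: {3,4,6}
'a' @ 4: {1,2,5,6,7}  ✓accept
'a' @ 5: {1,2,3,4,5,6,7}  ✓accept
after full input: {1,2,3,4,5,6,7}  (accept=1 in)

Answer: ACCEPT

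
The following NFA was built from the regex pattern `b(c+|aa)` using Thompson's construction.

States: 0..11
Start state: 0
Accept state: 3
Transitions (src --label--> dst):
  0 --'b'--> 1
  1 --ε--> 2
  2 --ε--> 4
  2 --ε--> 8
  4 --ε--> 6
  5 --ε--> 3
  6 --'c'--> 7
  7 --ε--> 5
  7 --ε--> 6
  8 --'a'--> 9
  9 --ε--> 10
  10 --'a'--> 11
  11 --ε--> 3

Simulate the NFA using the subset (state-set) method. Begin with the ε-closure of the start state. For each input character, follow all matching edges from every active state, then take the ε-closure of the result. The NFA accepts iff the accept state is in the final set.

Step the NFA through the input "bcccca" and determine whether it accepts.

Answer: REJECT

Steps:
initial (ε-close {0}): {0}
'b' @ 1: {1,2,4,6,8}
'c' @ 2: {3,5,6,7}  ✓accept
'c' @ 3: {3,5,6,7}  ✓accept
'c' @ 4: {3,5,6,7}  ✓accept
'c' @ 5: {3,5,6,7}  ✓accept
'a' @ 6: {}  — no active states
final: {}; accept 3 not in set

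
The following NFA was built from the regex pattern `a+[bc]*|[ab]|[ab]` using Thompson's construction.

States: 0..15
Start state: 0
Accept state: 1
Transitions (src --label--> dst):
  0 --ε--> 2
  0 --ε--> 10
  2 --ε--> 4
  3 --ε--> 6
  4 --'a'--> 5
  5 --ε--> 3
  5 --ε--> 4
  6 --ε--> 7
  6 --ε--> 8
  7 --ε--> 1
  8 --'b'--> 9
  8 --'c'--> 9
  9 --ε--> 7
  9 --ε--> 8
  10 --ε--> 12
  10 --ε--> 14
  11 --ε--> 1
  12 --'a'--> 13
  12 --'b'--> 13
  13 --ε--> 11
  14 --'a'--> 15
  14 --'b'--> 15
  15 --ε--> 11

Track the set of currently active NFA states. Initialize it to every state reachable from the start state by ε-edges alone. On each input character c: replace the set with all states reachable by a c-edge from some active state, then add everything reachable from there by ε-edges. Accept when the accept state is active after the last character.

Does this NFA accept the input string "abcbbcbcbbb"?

S₀ = ε-closure({0}) = {0,2,4,10,12,14}
'a' @ 1: {1,3,4,5,6,7,8,11,13,15}  [accepting]
'b' @ 2: {1,7,8,9}  [accepting]
'c' @ 3: {1,7,8,9}  [accepting]
'b' @ 4: {1,7,8,9}  [accepting]
'b' @ 5: {1,7,8,9}  [accepting]
'c' @ 6: {1,7,8,9}  [accepting]
'b' @ 7: {1,7,8,9}  [accepting]
'c' @ 8: {1,7,8,9}  [accepting]
'b' @ 9: {1,7,8,9}  [accepting]
'b' @ 10: {1,7,8,9}  [accepting]
'b' @ 11: {1,7,8,9}  [accepting]
after full input: {1,7,8,9}  (accept=1 in)

Answer: ACCEPT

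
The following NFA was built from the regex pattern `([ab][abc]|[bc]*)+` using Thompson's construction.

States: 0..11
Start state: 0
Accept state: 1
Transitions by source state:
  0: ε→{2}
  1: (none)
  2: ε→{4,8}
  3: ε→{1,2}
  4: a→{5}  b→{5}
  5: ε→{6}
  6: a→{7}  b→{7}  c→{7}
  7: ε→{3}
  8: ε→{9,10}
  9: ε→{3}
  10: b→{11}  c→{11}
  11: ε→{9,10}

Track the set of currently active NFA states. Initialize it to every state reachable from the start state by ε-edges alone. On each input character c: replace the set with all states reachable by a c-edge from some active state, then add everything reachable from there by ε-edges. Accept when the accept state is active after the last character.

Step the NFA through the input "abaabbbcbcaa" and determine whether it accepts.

S₀ = ε-closure({0}) = {0,1,2,3,4,8,9,10}
'a' @ 1: {5,6}
'b' @ 2: {1,2,3,4,7,8,9,10}  [accepting]
'a' @ 3: {5,6}
'a' @ 4: {1,2,3,4,7,8,9,10}  [accepting]
'b' @ 5: {1,2,3,4,5,6,8,9,10,11}  [accepting]
'b' @ 6: {1,2,3,4,5,6,7,8,9,10,11}  [accepting]
'b' @ 7: {1,2,3,4,5,6,7,8,9,10,11}  [accepting]
'c' @ 8: {1,2,3,4,7,8,9,10,11}  [accepting]
'b' @ 9: {1,2,3,4,5,6,8,9,10,11}  [accepting]
'c' @ 10: {1,2,3,4,7,8,9,10,11}  [accepting]
'a' @ 11: {5,6}
'a' @ 12: {1,2,3,4,7,8,9,10}  [accepting]
final: {1,2,3,4,7,8,9,10}; accept 1 in set

Answer: ACCEPT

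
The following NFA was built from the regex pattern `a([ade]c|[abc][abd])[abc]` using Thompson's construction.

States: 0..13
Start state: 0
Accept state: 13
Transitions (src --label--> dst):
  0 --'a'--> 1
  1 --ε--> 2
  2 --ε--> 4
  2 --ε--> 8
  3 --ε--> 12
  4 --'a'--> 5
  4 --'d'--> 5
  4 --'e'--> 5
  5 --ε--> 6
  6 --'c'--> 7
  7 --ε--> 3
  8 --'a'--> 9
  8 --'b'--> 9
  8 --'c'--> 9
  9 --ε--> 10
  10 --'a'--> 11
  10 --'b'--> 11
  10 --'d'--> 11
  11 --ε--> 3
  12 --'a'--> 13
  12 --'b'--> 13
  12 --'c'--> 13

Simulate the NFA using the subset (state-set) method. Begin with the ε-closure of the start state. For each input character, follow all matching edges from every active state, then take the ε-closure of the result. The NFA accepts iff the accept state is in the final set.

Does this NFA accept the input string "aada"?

S₀ = ε-closure({0}) = {0}
'a' @ 1: {1,2,4,8}
'a' @ 2: {5,6,9,10}
'd' @ 3: {3,11,12}
'a' @ 4: {13}  [accepting]
final: {13}; accept 13 in set

Answer: ACCEPT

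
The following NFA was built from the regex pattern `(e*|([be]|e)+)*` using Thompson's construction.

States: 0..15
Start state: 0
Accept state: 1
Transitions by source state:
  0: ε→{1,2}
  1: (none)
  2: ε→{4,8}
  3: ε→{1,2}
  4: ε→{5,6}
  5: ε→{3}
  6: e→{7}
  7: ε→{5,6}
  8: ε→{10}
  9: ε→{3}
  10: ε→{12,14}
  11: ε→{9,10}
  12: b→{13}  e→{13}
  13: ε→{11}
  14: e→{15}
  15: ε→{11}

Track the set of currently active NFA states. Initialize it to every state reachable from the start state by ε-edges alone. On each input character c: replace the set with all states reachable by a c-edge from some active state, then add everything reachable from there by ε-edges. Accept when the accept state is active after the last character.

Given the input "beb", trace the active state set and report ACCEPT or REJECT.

initial (ε-close {0}): {0,1,2,3,4,5,6,8,10,12,14}
'b' @ 1: {1,2,3,4,5,6,8,9,10,11,12,13,14}  ✓accept
'e' @ 2: {1,2,3,4,5,6,7,8,9,10,11,12,13,14,15}  ✓accept
'b' @ 3: {1,2,3,4,5,6,8,9,10,11,12,13,14}  ✓accept
final: {1,2,3,4,5,6,8,9,10,11,12,13,14}; accept 1 in set

Answer: ACCEPT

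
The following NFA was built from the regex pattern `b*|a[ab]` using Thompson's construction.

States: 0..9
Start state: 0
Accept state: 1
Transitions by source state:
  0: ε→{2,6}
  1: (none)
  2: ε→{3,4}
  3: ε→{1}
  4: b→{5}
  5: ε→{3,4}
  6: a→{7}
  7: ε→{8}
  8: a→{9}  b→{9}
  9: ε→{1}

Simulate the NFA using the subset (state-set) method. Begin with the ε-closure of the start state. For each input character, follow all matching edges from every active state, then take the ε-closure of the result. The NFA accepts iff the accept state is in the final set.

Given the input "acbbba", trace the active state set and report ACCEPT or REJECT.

S₀ = ε-closure({0}) = {0,1,2,3,4,6}
'a' @ 1: {7,8}
'c' @ 2: {}  — dead — no transitions
rest 'bbba' ignored (set empty)
end set {} — state 1 not in

Answer: REJECT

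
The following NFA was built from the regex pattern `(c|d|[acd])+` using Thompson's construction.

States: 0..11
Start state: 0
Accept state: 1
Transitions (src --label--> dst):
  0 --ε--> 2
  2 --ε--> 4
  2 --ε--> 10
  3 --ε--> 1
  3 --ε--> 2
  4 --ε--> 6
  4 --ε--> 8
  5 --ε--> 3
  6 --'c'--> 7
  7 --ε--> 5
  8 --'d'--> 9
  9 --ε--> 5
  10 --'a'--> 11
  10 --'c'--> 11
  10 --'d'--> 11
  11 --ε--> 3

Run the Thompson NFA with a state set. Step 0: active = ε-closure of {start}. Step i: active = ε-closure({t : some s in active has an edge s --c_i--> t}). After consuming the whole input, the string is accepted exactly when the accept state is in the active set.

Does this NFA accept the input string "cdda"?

Answer: ACCEPT

Steps:
S₀ = ε-closure({0}) = {0,2,4,6,8,10}
'c' @ 1: {1,2,3,4,5,6,7,8,10,11}  (accept∈set)
'd' @ 2: {1,2,3,4,5,6,8,9,10,11}  (accept∈set)
'd' @ 3: {1,2,3,4,5,6,8,9,10,11}  (accept∈set)
'a' @ 4: {1,2,3,4,6,8,10,11}  (accept∈set)
end set {1,2,3,4,6,8,10,11} — state 1 in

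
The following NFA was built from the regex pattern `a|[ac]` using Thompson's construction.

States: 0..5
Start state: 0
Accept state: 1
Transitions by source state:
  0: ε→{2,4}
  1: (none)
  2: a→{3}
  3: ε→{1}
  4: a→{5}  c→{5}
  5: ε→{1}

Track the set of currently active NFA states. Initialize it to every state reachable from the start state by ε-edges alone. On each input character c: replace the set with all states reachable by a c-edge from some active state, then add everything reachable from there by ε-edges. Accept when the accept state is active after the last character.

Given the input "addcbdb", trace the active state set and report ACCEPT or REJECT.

Answer: REJECT

Steps:
S₀ = ε-closure({0}) = {0,2,4}
'a' @ 1: {1,3,5}  [accepting]
'd' @ 2: {}  — dead — no transitions
rest 'dcbdb' ignored (set empty)
final: {}; accept 1 not in set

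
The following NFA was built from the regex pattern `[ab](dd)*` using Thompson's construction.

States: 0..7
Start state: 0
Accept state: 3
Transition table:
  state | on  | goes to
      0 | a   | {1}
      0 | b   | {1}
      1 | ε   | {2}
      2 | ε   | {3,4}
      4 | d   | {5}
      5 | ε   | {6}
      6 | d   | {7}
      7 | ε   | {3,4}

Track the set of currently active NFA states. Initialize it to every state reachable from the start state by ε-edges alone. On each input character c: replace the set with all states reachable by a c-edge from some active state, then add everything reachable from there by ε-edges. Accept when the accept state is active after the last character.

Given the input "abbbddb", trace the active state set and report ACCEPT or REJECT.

Answer: REJECT

Derivation:
S₀ = ε-closure({0}) = {0}
'a' @ 1: {1,2,3,4}  ✓accept
'b' @ 2: {}  — state set empty
rest 'bbddb' ignored (set empty)
after full input: {}  (accept=3 not in)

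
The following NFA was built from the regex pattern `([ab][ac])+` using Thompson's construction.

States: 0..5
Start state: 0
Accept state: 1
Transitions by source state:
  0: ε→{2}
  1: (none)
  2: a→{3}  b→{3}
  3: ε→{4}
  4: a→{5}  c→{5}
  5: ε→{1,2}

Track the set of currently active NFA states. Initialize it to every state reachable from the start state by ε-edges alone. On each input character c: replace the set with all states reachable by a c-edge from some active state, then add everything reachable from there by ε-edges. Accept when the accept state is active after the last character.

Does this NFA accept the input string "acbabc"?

start: ε-closure({0}) = {0,2}
'a' @ 1: {3,4}
'c' @ 2: {1,2,5}  [accepting]
'b' @ 3: {3,4}
'a' @ 4: {1,2,5}  [accepting]
'b' @ 5: {3,4}
'c' @ 6: {1,2,5}  [accepting]
final: {1,2,5}; accept 1 in set

Answer: ACCEPT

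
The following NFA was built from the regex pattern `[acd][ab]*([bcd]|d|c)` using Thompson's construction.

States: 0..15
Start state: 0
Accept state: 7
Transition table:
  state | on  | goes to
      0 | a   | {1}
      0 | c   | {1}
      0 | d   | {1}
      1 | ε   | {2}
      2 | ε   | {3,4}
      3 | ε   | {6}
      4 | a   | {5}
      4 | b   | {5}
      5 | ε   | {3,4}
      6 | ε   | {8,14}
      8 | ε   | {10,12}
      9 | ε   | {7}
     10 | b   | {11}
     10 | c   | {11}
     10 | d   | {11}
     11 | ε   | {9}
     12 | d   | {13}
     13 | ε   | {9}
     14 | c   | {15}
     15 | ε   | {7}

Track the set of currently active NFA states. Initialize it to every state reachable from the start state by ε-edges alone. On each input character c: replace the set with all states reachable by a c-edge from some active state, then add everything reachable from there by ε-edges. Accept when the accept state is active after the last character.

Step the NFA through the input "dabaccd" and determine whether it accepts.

S₀ = ε-closure({0}) = {0}
'd' @ 1: {1,2,3,4,6,8,10,12,14}
'a' @ 2: {3,4,5,6,8,10,12,14}
'b' @ 3: {3,4,5,6,7,8,9,10,11,12,14}  ✓accept
'a' @ 4: {3,4,5,6,8,10,12,14}
'c' @ 5: {7,9,11,15}  ✓accept
'c' @ 6: {}  — dead — no transitions
rest 'd' ignored (set empty)
after full input: {}  (accept=7 not in)

Answer: REJECT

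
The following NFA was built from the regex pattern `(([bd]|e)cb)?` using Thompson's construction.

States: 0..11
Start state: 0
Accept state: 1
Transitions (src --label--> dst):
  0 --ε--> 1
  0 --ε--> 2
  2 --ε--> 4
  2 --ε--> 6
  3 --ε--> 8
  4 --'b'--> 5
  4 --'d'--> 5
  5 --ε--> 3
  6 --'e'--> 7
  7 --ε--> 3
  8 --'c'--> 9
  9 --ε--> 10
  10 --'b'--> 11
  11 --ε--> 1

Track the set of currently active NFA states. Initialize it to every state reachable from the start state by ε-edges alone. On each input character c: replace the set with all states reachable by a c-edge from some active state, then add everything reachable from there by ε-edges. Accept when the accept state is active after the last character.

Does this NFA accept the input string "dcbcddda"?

start: ε-closure({0}) = {0,1,2,4,6}
'd' @ 1: {3,5,8}
'c' @ 2: {9,10}
'b' @ 3: {1,11}  ✓accept
'c' @ 4: {}  — state set empty
rest 'ddda' ignored (set empty)
end set {} — state 1 not in

Answer: REJECT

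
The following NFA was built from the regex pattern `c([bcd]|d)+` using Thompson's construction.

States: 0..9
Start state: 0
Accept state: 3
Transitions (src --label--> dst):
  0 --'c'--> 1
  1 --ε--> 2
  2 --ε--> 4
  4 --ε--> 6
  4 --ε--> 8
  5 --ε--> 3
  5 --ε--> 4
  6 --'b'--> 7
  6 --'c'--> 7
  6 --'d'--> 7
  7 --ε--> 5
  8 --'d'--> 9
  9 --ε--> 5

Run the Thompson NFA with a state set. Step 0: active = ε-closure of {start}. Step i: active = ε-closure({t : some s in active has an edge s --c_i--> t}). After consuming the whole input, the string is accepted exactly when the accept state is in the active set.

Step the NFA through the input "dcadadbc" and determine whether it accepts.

start: ε-closure({0}) = {0}
'd' @ 1: {}  — state set empty
rest 'cadadbc' ignored (set empty)
final: {}; accept 3 not in set

Answer: REJECT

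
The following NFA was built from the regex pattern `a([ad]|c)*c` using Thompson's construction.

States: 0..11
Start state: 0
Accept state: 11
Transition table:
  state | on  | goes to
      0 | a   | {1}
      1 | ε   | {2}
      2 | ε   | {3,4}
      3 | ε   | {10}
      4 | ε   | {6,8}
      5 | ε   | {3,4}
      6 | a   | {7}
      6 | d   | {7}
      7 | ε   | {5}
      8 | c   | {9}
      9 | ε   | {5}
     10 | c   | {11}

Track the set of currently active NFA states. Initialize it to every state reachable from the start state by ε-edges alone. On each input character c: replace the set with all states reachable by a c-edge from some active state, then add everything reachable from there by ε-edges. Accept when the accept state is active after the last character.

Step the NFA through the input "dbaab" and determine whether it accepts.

Answer: REJECT

Trace:
start: ε-closure({0}) = {0}
'd' @ 1: {}  — state set empty
rest 'baab' ignored (set empty)
after full input: {}  (accept=11 not in)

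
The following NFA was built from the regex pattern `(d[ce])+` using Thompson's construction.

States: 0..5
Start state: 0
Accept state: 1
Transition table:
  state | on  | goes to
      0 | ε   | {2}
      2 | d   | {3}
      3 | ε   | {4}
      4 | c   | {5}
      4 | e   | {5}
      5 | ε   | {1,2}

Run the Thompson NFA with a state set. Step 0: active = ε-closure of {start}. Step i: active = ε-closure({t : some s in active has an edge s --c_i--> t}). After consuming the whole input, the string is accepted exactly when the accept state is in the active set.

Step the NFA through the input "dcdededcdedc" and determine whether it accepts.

Answer: ACCEPT

Derivation:
start: ε-closure({0}) = {0,2}
'd' @ 1: {3,4}
'c' @ 2: {1,2,5}  ✓accept
'd' @ 3: {3,4}
'e' @ 4: {1,2,5}  ✓accept
'd' @ 5: {3,4}
'e' @ 6: {1,2,5}  ✓accept
'd' @ 7: {3,4}
'c' @ 8: {1,2,5}  ✓accept
'd' @ 9: {3,4}
'e' @ 10: {1,2,5}  ✓accept
'd' @ 11: {3,4}
'c' @ 12: {1,2,5}  ✓accept
end set {1,2,5} — state 1 in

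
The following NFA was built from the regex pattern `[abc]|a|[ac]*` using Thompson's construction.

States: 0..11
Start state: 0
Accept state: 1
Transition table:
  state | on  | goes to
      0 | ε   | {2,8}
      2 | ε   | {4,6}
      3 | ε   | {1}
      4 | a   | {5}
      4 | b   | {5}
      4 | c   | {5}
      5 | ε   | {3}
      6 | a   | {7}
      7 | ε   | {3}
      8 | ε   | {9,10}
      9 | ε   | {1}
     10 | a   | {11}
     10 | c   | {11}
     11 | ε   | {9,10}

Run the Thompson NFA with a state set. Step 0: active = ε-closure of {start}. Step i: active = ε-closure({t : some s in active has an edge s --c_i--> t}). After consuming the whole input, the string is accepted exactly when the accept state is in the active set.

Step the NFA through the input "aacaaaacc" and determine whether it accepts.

Answer: ACCEPT

Steps:
initial (ε-close {0}): {0,1,2,4,6,8,9,10}
'a' @ 1: {1,3,5,7,9,10,11}  ✓accept
'a' @ 2: {1,9,10,11}  ✓accept
'c' @ 3: {1,9,10,11}  ✓accept
'a' @ 4: {1,9,10,11}  ✓accept
'a' @ 5: {1,9,10,11}  ✓accept
'a' @ 6: {1,9,10,11}  ✓accept
'a' @ 7: {1,9,10,11}  ✓accept
'c' @ 8: {1,9,10,11}  ✓accept
'c' @ 9: {1,9,10,11}  ✓accept
after full input: {1,9,10,11}  (accept=1 in)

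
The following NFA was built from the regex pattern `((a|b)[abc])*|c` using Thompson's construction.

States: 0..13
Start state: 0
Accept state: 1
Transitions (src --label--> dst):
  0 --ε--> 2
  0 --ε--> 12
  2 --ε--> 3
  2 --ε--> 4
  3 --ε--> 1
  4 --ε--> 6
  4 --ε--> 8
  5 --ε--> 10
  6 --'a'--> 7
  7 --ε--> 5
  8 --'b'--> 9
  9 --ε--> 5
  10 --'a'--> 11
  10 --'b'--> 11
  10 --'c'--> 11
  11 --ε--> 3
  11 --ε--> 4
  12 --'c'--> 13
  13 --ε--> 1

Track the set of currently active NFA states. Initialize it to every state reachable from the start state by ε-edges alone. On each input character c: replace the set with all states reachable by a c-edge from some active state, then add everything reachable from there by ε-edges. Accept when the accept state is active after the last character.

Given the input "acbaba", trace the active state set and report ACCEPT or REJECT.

Answer: ACCEPT

Steps:
S₀ = ε-closure({0}) = {0,1,2,3,4,6,8,12}
'a' @ 1: {5,7,10}
'c' @ 2: {1,3,4,6,8,11}  ✓accept
'b' @ 3: {5,9,10}
'a' @ 4: {1,3,4,6,8,11}  ✓accept
'b' @ 5: {5,9,10}
'a' @ 6: {1,3,4,6,8,11}  ✓accept
after full input: {1,3,4,6,8,11}  (accept=1 in)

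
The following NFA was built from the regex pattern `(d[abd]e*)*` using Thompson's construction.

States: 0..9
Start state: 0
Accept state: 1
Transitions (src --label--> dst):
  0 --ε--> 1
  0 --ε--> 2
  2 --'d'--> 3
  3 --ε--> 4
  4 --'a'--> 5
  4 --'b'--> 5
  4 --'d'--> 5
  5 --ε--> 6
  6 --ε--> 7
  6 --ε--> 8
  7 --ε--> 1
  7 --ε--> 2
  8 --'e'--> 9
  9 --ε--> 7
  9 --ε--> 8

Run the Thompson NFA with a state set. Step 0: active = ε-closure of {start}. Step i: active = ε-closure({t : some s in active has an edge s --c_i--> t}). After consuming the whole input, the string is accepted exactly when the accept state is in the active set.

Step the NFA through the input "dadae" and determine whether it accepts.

initial (ε-close {0}): {0,1,2}
'd' @ 1: {3,4}
'a' @ 2: {1,2,5,6,7,8}  [accepting]
'd' @ 3: {3,4}
'a' @ 4: {1,2,5,6,7,8}  [accepting]
'e' @ 5: {1,2,7,8,9}  [accepting]
end set {1,2,7,8,9} — state 1 in

Answer: ACCEPT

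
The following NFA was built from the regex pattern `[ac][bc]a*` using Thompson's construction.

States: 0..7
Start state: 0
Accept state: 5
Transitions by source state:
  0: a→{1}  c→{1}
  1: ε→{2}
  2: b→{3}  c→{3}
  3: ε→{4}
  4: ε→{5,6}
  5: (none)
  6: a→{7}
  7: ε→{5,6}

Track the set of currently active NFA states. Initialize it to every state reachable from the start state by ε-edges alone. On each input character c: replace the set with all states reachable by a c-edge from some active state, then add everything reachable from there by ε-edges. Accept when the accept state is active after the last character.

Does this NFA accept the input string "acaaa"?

Answer: ACCEPT

Steps:
start: ε-closure({0}) = {0}
'a' @ 1: {1,2}
'c' @ 2: {3,4,5,6}  (accept∈set)
'a' @ 3: {5,6,7}  (accept∈set)
'a' @ 4: {5,6,7}  (accept∈set)
'a' @ 5: {5,6,7}  (accept∈set)
end set {5,6,7} — state 5 in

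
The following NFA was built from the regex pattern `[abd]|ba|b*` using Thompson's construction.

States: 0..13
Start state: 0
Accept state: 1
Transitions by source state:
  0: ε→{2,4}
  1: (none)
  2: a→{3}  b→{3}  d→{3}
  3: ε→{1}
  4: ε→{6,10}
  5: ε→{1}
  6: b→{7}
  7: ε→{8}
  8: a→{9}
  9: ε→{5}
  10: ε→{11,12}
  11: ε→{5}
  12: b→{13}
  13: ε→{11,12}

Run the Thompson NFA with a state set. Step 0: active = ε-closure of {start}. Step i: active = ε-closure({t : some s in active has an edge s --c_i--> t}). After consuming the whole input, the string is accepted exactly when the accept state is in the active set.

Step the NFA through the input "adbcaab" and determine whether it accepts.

initial (ε-close {0}): {0,1,2,4,5,6,10,11,12}
'a' @ 1: {1,3}  ✓accept
'd' @ 2: {}  — state set empty
rest 'bcaab' ignored (set empty)
end set {} — state 1 not in

Answer: REJECT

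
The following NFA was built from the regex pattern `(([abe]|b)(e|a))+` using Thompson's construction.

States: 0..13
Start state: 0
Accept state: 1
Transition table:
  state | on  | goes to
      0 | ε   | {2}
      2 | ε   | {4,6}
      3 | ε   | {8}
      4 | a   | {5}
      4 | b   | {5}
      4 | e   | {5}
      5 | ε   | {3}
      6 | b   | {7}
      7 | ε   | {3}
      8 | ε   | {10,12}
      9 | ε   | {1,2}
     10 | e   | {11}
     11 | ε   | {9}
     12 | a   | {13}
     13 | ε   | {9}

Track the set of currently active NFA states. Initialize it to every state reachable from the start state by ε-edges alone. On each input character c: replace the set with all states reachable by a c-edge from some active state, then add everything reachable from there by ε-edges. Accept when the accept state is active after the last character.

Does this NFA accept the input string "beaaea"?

Answer: ACCEPT

Trace:
start: ε-closure({0}) = {0,2,4,6}
'b' @ 1: {3,5,7,8,10,12}
'e' @ 2: {1,2,4,6,9,11}  (accept∈set)
'a' @ 3: {3,5,8,10,12}
'a' @ 4: {1,2,4,6,9,13}  (accept∈set)
'e' @ 5: {3,5,8,10,12}
'a' @ 6: {1,2,4,6,9,13}  (accept∈set)
final: {1,2,4,6,9,13}; accept 1 in set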